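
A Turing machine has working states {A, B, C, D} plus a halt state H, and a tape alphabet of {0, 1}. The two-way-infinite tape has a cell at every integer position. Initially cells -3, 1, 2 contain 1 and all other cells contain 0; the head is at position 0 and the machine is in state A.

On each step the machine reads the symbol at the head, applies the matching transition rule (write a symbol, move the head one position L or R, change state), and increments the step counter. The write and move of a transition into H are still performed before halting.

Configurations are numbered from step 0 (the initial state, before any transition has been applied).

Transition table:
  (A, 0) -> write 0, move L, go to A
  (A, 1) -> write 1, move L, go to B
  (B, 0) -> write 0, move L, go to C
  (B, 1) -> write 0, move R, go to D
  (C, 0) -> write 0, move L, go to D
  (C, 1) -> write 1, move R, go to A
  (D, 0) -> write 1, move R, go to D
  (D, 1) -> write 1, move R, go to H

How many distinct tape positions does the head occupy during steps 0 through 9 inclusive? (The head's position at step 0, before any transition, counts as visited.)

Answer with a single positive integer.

Answer: 7

Derivation:
Step 1: in state A at pos 0, read 0 -> (A,0)->write 0,move L,goto A. Now: state=A, head=-1, tape[-4..3]=01000110 (head:    ^)
Step 2: in state A at pos -1, read 0 -> (A,0)->write 0,move L,goto A. Now: state=A, head=-2, tape[-4..3]=01000110 (head:   ^)
Step 3: in state A at pos -2, read 0 -> (A,0)->write 0,move L,goto A. Now: state=A, head=-3, tape[-4..3]=01000110 (head:  ^)
Step 4: in state A at pos -3, read 1 -> (A,1)->write 1,move L,goto B. Now: state=B, head=-4, tape[-5..3]=001000110 (head:  ^)
Step 5: in state B at pos -4, read 0 -> (B,0)->write 0,move L,goto C. Now: state=C, head=-5, tape[-6..3]=0001000110 (head:  ^)
Step 6: in state C at pos -5, read 0 -> (C,0)->write 0,move L,goto D. Now: state=D, head=-6, tape[-7..3]=00001000110 (head:  ^)
Step 7: in state D at pos -6, read 0 -> (D,0)->write 1,move R,goto D. Now: state=D, head=-5, tape[-7..3]=01001000110 (head:   ^)
Step 8: in state D at pos -5, read 0 -> (D,0)->write 1,move R,goto D. Now: state=D, head=-4, tape[-7..3]=01101000110 (head:    ^)
Step 9: in state D at pos -4, read 0 -> (D,0)->write 1,move R,goto D. Now: state=D, head=-3, tape[-7..3]=01111000110 (head:     ^)
Head positions at steps 0..9: starting at 0, distinct positions visited = {-6, -5, -4, -3, -2, -1, 0} -> 7 position(s)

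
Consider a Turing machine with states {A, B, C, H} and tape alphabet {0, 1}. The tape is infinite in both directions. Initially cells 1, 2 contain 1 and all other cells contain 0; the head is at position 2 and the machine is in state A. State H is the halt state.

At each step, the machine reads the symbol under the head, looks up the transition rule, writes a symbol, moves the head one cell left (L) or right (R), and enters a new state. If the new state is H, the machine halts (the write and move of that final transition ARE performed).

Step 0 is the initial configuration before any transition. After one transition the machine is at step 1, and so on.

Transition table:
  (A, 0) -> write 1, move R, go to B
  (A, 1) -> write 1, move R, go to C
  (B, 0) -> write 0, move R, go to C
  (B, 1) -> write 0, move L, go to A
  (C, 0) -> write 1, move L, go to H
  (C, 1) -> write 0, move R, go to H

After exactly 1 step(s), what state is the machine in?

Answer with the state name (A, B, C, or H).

Answer: C

Derivation:
Step 1: in state A at pos 2, read 1 -> (A,1)->write 1,move R,goto C. Now: state=C, head=3, tape[0..4]=01100 (head:    ^)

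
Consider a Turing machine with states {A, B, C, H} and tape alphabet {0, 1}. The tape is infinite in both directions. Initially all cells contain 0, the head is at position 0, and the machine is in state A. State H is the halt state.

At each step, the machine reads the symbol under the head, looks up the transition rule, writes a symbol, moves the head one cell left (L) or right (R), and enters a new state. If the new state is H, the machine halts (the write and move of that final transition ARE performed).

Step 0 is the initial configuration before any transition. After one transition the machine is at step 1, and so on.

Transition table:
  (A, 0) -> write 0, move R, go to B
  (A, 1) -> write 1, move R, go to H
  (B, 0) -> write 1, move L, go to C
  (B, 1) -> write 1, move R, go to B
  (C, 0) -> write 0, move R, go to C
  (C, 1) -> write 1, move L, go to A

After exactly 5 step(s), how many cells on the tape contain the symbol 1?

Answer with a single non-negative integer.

Answer: 1

Derivation:
Step 1: in state A at pos 0, read 0 -> (A,0)->write 0,move R,goto B. Now: state=B, head=1, tape[-1..2]=0000 (head:   ^)
Step 2: in state B at pos 1, read 0 -> (B,0)->write 1,move L,goto C. Now: state=C, head=0, tape[-1..2]=0010 (head:  ^)
Step 3: in state C at pos 0, read 0 -> (C,0)->write 0,move R,goto C. Now: state=C, head=1, tape[-1..2]=0010 (head:   ^)
Step 4: in state C at pos 1, read 1 -> (C,1)->write 1,move L,goto A. Now: state=A, head=0, tape[-1..2]=0010 (head:  ^)
Step 5: in state A at pos 0, read 0 -> (A,0)->write 0,move R,goto B. Now: state=B, head=1, tape[-1..2]=0010 (head:   ^)
Cells containing 1 after step 5: {1} -> 1 cell(s)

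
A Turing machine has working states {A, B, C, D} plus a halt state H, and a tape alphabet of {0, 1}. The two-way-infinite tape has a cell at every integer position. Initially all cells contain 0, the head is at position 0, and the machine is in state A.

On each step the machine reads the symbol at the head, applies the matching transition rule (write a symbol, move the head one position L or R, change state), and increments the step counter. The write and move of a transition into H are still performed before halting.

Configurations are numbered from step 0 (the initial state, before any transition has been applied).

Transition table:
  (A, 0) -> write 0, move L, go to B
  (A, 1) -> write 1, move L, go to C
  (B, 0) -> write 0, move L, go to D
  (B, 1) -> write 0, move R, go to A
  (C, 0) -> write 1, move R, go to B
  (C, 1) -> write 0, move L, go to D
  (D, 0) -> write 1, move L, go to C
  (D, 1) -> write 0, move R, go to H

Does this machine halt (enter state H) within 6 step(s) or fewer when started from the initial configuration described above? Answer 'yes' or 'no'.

Answer: no

Derivation:
Step 1: in state A at pos 0, read 0 -> (A,0)->write 0,move L,goto B. Now: state=B, head=-1, tape[-2..1]=0000 (head:  ^)
Step 2: in state B at pos -1, read 0 -> (B,0)->write 0,move L,goto D. Now: state=D, head=-2, tape[-3..1]=00000 (head:  ^)
Step 3: in state D at pos -2, read 0 -> (D,0)->write 1,move L,goto C. Now: state=C, head=-3, tape[-4..1]=001000 (head:  ^)
Step 4: in state C at pos -3, read 0 -> (C,0)->write 1,move R,goto B. Now: state=B, head=-2, tape[-4..1]=011000 (head:   ^)
Step 5: in state B at pos -2, read 1 -> (B,1)->write 0,move R,goto A. Now: state=A, head=-1, tape[-4..1]=010000 (head:    ^)
Step 6: in state A at pos -1, read 0 -> (A,0)->write 0,move L,goto B. Now: state=B, head=-2, tape[-4..1]=010000 (head:   ^)
After 6 step(s): state = B (not H) -> not halted within 6 -> no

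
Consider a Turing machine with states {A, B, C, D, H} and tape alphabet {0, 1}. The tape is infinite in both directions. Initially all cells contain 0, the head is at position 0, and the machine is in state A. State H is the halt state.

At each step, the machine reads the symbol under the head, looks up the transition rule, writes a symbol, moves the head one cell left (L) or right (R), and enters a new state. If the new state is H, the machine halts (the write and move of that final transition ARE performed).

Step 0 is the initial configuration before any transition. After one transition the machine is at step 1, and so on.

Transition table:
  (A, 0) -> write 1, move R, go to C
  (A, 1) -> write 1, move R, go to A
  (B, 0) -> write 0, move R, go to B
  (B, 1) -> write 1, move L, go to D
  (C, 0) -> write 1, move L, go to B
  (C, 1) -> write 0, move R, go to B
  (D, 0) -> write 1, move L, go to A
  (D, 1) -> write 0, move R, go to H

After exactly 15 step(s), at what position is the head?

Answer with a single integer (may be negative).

Answer: 1

Derivation:
Step 1: in state A at pos 0, read 0 -> (A,0)->write 1,move R,goto C. Now: state=C, head=1, tape[-1..2]=0100 (head:   ^)
Step 2: in state C at pos 1, read 0 -> (C,0)->write 1,move L,goto B. Now: state=B, head=0, tape[-1..2]=0110 (head:  ^)
Step 3: in state B at pos 0, read 1 -> (B,1)->write 1,move L,goto D. Now: state=D, head=-1, tape[-2..2]=00110 (head:  ^)
Step 4: in state D at pos -1, read 0 -> (D,0)->write 1,move L,goto A. Now: state=A, head=-2, tape[-3..2]=001110 (head:  ^)
Step 5: in state A at pos -2, read 0 -> (A,0)->write 1,move R,goto C. Now: state=C, head=-1, tape[-3..2]=011110 (head:   ^)
Step 6: in state C at pos -1, read 1 -> (C,1)->write 0,move R,goto B. Now: state=B, head=0, tape[-3..2]=010110 (head:    ^)
Step 7: in state B at pos 0, read 1 -> (B,1)->write 1,move L,goto D. Now: state=D, head=-1, tape[-3..2]=010110 (head:   ^)
Step 8: in state D at pos -1, read 0 -> (D,0)->write 1,move L,goto A. Now: state=A, head=-2, tape[-3..2]=011110 (head:  ^)
Step 9: in state A at pos -2, read 1 -> (A,1)->write 1,move R,goto A. Now: state=A, head=-1, tape[-3..2]=011110 (head:   ^)
Step 10: in state A at pos -1, read 1 -> (A,1)->write 1,move R,goto A. Now: state=A, head=0, tape[-3..2]=011110 (head:    ^)
Step 11: in state A at pos 0, read 1 -> (A,1)->write 1,move R,goto A. Now: state=A, head=1, tape[-3..2]=011110 (head:     ^)
Step 12: in state A at pos 1, read 1 -> (A,1)->write 1,move R,goto A. Now: state=A, head=2, tape[-3..3]=0111100 (head:      ^)
Step 13: in state A at pos 2, read 0 -> (A,0)->write 1,move R,goto C. Now: state=C, head=3, tape[-3..4]=01111100 (head:       ^)
Step 14: in state C at pos 3, read 0 -> (C,0)->write 1,move L,goto B. Now: state=B, head=2, tape[-3..4]=01111110 (head:      ^)
Step 15: in state B at pos 2, read 1 -> (B,1)->write 1,move L,goto D. Now: state=D, head=1, tape[-3..4]=01111110 (head:     ^)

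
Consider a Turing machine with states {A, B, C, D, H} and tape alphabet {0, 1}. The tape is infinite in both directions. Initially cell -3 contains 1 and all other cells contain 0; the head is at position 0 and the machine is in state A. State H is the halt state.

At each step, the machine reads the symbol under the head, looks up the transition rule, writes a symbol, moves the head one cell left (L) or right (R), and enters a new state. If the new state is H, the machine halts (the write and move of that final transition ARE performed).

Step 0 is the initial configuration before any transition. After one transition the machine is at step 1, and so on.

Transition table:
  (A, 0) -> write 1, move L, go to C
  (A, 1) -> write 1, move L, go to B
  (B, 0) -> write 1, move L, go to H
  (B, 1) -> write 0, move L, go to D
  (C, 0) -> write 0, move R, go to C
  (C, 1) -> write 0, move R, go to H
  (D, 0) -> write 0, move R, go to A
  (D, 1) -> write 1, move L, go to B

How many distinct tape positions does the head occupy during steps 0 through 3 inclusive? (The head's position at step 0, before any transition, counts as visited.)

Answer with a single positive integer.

Answer: 3

Derivation:
Step 1: in state A at pos 0, read 0 -> (A,0)->write 1,move L,goto C. Now: state=C, head=-1, tape[-4..1]=010010 (head:    ^)
Step 2: in state C at pos -1, read 0 -> (C,0)->write 0,move R,goto C. Now: state=C, head=0, tape[-4..1]=010010 (head:     ^)
Step 3: in state C at pos 0, read 1 -> (C,1)->write 0,move R,goto H. Now: state=H, head=1, tape[-4..2]=0100000 (head:      ^)
Head positions at steps 0..3: starting at 0, distinct positions visited = {-1, 0, 1} -> 3 position(s)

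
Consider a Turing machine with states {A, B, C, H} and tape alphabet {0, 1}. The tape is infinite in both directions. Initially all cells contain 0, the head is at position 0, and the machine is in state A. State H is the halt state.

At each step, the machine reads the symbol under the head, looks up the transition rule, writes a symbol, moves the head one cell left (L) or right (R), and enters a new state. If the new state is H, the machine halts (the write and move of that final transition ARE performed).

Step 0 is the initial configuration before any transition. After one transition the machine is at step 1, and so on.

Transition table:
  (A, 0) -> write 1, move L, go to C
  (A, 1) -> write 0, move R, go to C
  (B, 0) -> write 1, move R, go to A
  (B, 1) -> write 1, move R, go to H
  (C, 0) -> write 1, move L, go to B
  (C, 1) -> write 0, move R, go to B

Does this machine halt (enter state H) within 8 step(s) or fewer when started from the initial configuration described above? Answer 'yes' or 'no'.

Step 1: in state A at pos 0, read 0 -> (A,0)->write 1,move L,goto C. Now: state=C, head=-1, tape[-2..1]=0010 (head:  ^)
Step 2: in state C at pos -1, read 0 -> (C,0)->write 1,move L,goto B. Now: state=B, head=-2, tape[-3..1]=00110 (head:  ^)
Step 3: in state B at pos -2, read 0 -> (B,0)->write 1,move R,goto A. Now: state=A, head=-1, tape[-3..1]=01110 (head:   ^)
Step 4: in state A at pos -1, read 1 -> (A,1)->write 0,move R,goto C. Now: state=C, head=0, tape[-3..1]=01010 (head:    ^)
Step 5: in state C at pos 0, read 1 -> (C,1)->write 0,move R,goto B. Now: state=B, head=1, tape[-3..2]=010000 (head:     ^)
Step 6: in state B at pos 1, read 0 -> (B,0)->write 1,move R,goto A. Now: state=A, head=2, tape[-3..3]=0100100 (head:      ^)
Step 7: in state A at pos 2, read 0 -> (A,0)->write 1,move L,goto C. Now: state=C, head=1, tape[-3..3]=0100110 (head:     ^)
Step 8: in state C at pos 1, read 1 -> (C,1)->write 0,move R,goto B. Now: state=B, head=2, tape[-3..3]=0100010 (head:      ^)
After 8 step(s): state = B (not H) -> not halted within 8 -> no

Answer: no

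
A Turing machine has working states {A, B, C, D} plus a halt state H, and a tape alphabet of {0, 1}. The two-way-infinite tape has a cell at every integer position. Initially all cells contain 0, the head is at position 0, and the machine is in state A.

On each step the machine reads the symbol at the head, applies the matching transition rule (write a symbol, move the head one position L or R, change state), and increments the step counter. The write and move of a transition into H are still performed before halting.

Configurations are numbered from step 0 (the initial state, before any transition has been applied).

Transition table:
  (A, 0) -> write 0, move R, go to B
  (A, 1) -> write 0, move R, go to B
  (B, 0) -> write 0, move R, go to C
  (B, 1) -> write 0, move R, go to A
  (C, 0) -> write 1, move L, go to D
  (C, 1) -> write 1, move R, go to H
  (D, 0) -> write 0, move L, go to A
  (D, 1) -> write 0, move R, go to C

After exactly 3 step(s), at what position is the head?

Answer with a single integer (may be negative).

Step 1: in state A at pos 0, read 0 -> (A,0)->write 0,move R,goto B. Now: state=B, head=1, tape[-1..2]=0000 (head:   ^)
Step 2: in state B at pos 1, read 0 -> (B,0)->write 0,move R,goto C. Now: state=C, head=2, tape[-1..3]=00000 (head:    ^)
Step 3: in state C at pos 2, read 0 -> (C,0)->write 1,move L,goto D. Now: state=D, head=1, tape[-1..3]=00010 (head:   ^)

Answer: 1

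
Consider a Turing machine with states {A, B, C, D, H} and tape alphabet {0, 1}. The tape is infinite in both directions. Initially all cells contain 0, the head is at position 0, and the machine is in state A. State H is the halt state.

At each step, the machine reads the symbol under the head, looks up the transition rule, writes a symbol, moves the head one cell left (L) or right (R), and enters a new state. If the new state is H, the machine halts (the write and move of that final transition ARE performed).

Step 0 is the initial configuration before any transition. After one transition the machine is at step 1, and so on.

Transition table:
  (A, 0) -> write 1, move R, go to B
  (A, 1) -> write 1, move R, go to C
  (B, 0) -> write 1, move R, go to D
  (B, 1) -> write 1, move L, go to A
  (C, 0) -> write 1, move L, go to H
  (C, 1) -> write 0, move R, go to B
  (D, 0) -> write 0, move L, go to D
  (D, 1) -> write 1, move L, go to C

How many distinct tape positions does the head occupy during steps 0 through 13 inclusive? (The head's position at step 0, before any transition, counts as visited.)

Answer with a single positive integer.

Step 1: in state A at pos 0, read 0 -> (A,0)->write 1,move R,goto B. Now: state=B, head=1, tape[-1..2]=0100 (head:   ^)
Step 2: in state B at pos 1, read 0 -> (B,0)->write 1,move R,goto D. Now: state=D, head=2, tape[-1..3]=01100 (head:    ^)
Step 3: in state D at pos 2, read 0 -> (D,0)->write 0,move L,goto D. Now: state=D, head=1, tape[-1..3]=01100 (head:   ^)
Step 4: in state D at pos 1, read 1 -> (D,1)->write 1,move L,goto C. Now: state=C, head=0, tape[-1..3]=01100 (head:  ^)
Step 5: in state C at pos 0, read 1 -> (C,1)->write 0,move R,goto B. Now: state=B, head=1, tape[-1..3]=00100 (head:   ^)
Step 6: in state B at pos 1, read 1 -> (B,1)->write 1,move L,goto A. Now: state=A, head=0, tape[-1..3]=00100 (head:  ^)
Step 7: in state A at pos 0, read 0 -> (A,0)->write 1,move R,goto B. Now: state=B, head=1, tape[-1..3]=01100 (head:   ^)
Step 8: in state B at pos 1, read 1 -> (B,1)->write 1,move L,goto A. Now: state=A, head=0, tape[-1..3]=01100 (head:  ^)
Step 9: in state A at pos 0, read 1 -> (A,1)->write 1,move R,goto C. Now: state=C, head=1, tape[-1..3]=01100 (head:   ^)
Step 10: in state C at pos 1, read 1 -> (C,1)->write 0,move R,goto B. Now: state=B, head=2, tape[-1..3]=01000 (head:    ^)
Step 11: in state B at pos 2, read 0 -> (B,0)->write 1,move R,goto D. Now: state=D, head=3, tape[-1..4]=010100 (head:     ^)
Step 12: in state D at pos 3, read 0 -> (D,0)->write 0,move L,goto D. Now: state=D, head=2, tape[-1..4]=010100 (head:    ^)
Step 13: in state D at pos 2, read 1 -> (D,1)->write 1,move L,goto C. Now: state=C, head=1, tape[-1..4]=010100 (head:   ^)
Head positions at steps 0..13: starting at 0, distinct positions visited = {0, 1, 2, 3} -> 4 position(s)

Answer: 4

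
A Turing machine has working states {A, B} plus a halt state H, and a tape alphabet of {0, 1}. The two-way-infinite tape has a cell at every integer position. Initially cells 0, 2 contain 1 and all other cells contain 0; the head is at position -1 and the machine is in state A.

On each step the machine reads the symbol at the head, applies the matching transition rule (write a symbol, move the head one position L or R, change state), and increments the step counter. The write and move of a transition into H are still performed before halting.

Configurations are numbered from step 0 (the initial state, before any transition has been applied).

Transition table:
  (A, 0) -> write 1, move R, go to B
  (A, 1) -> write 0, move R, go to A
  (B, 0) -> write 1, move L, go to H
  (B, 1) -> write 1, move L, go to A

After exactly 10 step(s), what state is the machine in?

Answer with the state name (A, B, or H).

Step 1: in state A at pos -1, read 0 -> (A,0)->write 1,move R,goto B. Now: state=B, head=0, tape[-2..3]=011010 (head:   ^)
Step 2: in state B at pos 0, read 1 -> (B,1)->write 1,move L,goto A. Now: state=A, head=-1, tape[-2..3]=011010 (head:  ^)
Step 3: in state A at pos -1, read 1 -> (A,1)->write 0,move R,goto A. Now: state=A, head=0, tape[-2..3]=001010 (head:   ^)
Step 4: in state A at pos 0, read 1 -> (A,1)->write 0,move R,goto A. Now: state=A, head=1, tape[-2..3]=000010 (head:    ^)
Step 5: in state A at pos 1, read 0 -> (A,0)->write 1,move R,goto B. Now: state=B, head=2, tape[-2..3]=000110 (head:     ^)
Step 6: in state B at pos 2, read 1 -> (B,1)->write 1,move L,goto A. Now: state=A, head=1, tape[-2..3]=000110 (head:    ^)
Step 7: in state A at pos 1, read 1 -> (A,1)->write 0,move R,goto A. Now: state=A, head=2, tape[-2..3]=000010 (head:     ^)
Step 8: in state A at pos 2, read 1 -> (A,1)->write 0,move R,goto A. Now: state=A, head=3, tape[-2..4]=0000000 (head:      ^)
Step 9: in state A at pos 3, read 0 -> (A,0)->write 1,move R,goto B. Now: state=B, head=4, tape[-2..5]=00000100 (head:       ^)
Step 10: in state B at pos 4, read 0 -> (B,0)->write 1,move L,goto H. Now: state=H, head=3, tape[-2..5]=00000110 (head:      ^)

Answer: H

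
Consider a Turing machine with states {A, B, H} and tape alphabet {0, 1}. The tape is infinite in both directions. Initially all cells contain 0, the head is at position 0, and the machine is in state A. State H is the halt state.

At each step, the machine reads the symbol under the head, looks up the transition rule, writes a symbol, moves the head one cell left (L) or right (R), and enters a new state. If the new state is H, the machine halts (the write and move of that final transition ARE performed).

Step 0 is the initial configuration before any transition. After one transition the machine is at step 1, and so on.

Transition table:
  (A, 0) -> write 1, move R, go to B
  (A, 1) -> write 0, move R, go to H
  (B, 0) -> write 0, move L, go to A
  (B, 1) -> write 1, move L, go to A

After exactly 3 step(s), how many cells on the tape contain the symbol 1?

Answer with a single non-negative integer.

Step 1: in state A at pos 0, read 0 -> (A,0)->write 1,move R,goto B. Now: state=B, head=1, tape[-1..2]=0100 (head:   ^)
Step 2: in state B at pos 1, read 0 -> (B,0)->write 0,move L,goto A. Now: state=A, head=0, tape[-1..2]=0100 (head:  ^)
Step 3: in state A at pos 0, read 1 -> (A,1)->write 0,move R,goto H. Now: state=H, head=1, tape[-1..2]=0000 (head:   ^)
No cell contains 1 after step 3 -> 0 cell(s)

Answer: 0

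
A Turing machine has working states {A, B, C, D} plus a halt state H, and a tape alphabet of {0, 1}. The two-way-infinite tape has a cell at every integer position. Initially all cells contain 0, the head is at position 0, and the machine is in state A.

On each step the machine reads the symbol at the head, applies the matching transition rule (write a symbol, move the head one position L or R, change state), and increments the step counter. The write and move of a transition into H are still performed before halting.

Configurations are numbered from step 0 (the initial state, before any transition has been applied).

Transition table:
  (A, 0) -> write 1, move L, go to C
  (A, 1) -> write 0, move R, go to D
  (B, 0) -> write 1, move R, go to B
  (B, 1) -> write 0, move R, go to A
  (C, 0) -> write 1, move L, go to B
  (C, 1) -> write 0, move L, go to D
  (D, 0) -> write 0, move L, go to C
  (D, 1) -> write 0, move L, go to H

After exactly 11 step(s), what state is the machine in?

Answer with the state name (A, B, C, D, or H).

Answer: B

Derivation:
Step 1: in state A at pos 0, read 0 -> (A,0)->write 1,move L,goto C. Now: state=C, head=-1, tape[-2..1]=0010 (head:  ^)
Step 2: in state C at pos -1, read 0 -> (C,0)->write 1,move L,goto B. Now: state=B, head=-2, tape[-3..1]=00110 (head:  ^)
Step 3: in state B at pos -2, read 0 -> (B,0)->write 1,move R,goto B. Now: state=B, head=-1, tape[-3..1]=01110 (head:   ^)
Step 4: in state B at pos -1, read 1 -> (B,1)->write 0,move R,goto A. Now: state=A, head=0, tape[-3..1]=01010 (head:    ^)
Step 5: in state A at pos 0, read 1 -> (A,1)->write 0,move R,goto D. Now: state=D, head=1, tape[-3..2]=010000 (head:     ^)
Step 6: in state D at pos 1, read 0 -> (D,0)->write 0,move L,goto C. Now: state=C, head=0, tape[-3..2]=010000 (head:    ^)
Step 7: in state C at pos 0, read 0 -> (C,0)->write 1,move L,goto B. Now: state=B, head=-1, tape[-3..2]=010100 (head:   ^)
Step 8: in state B at pos -1, read 0 -> (B,0)->write 1,move R,goto B. Now: state=B, head=0, tape[-3..2]=011100 (head:    ^)
Step 9: in state B at pos 0, read 1 -> (B,1)->write 0,move R,goto A. Now: state=A, head=1, tape[-3..2]=011000 (head:     ^)
Step 10: in state A at pos 1, read 0 -> (A,0)->write 1,move L,goto C. Now: state=C, head=0, tape[-3..2]=011010 (head:    ^)
Step 11: in state C at pos 0, read 0 -> (C,0)->write 1,move L,goto B. Now: state=B, head=-1, tape[-3..2]=011110 (head:   ^)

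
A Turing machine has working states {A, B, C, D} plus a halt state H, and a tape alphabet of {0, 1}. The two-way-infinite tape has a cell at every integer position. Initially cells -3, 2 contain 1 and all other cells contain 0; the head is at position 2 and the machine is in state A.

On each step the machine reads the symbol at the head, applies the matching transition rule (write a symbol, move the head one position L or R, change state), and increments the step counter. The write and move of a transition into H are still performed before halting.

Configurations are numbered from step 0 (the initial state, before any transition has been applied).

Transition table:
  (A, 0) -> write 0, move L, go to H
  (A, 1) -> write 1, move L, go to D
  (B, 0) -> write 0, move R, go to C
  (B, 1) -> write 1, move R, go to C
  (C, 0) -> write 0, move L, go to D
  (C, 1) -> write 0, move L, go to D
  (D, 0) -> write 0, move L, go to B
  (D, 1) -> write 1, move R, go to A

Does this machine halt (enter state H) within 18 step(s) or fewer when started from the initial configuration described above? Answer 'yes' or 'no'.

Step 1: in state A at pos 2, read 1 -> (A,1)->write 1,move L,goto D. Now: state=D, head=1, tape[-4..3]=01000010 (head:      ^)
Step 2: in state D at pos 1, read 0 -> (D,0)->write 0,move L,goto B. Now: state=B, head=0, tape[-4..3]=01000010 (head:     ^)
Step 3: in state B at pos 0, read 0 -> (B,0)->write 0,move R,goto C. Now: state=C, head=1, tape[-4..3]=01000010 (head:      ^)
Step 4: in state C at pos 1, read 0 -> (C,0)->write 0,move L,goto D. Now: state=D, head=0, tape[-4..3]=01000010 (head:     ^)
Step 5: in state D at pos 0, read 0 -> (D,0)->write 0,move L,goto B. Now: state=B, head=-1, tape[-4..3]=01000010 (head:    ^)
Step 6: in state B at pos -1, read 0 -> (B,0)->write 0,move R,goto C. Now: state=C, head=0, tape[-4..3]=01000010 (head:     ^)
Step 7: in state C at pos 0, read 0 -> (C,0)->write 0,move L,goto D. Now: state=D, head=-1, tape[-4..3]=01000010 (head:    ^)
Step 8: in state D at pos -1, read 0 -> (D,0)->write 0,move L,goto B. Now: state=B, head=-2, tape[-4..3]=01000010 (head:   ^)
Step 9: in state B at pos -2, read 0 -> (B,0)->write 0,move R,goto C. Now: state=C, head=-1, tape[-4..3]=01000010 (head:    ^)
Step 10: in state C at pos -1, read 0 -> (C,0)->write 0,move L,goto D. Now: state=D, head=-2, tape[-4..3]=01000010 (head:   ^)
Step 11: in state D at pos -2, read 0 -> (D,0)->write 0,move L,goto B. Now: state=B, head=-3, tape[-4..3]=01000010 (head:  ^)
Step 12: in state B at pos -3, read 1 -> (B,1)->write 1,move R,goto C. Now: state=C, head=-2, tape[-4..3]=01000010 (head:   ^)
Step 13: in state C at pos -2, read 0 -> (C,0)->write 0,move L,goto D. Now: state=D, head=-3, tape[-4..3]=01000010 (head:  ^)
Step 14: in state D at pos -3, read 1 -> (D,1)->write 1,move R,goto A. Now: state=A, head=-2, tape[-4..3]=01000010 (head:   ^)
Step 15: in state A at pos -2, read 0 -> (A,0)->write 0,move L,goto H. Now: state=H, head=-3, tape[-4..3]=01000010 (head:  ^)
State H reached at step 15; 15 <= 18 -> yes

Answer: yes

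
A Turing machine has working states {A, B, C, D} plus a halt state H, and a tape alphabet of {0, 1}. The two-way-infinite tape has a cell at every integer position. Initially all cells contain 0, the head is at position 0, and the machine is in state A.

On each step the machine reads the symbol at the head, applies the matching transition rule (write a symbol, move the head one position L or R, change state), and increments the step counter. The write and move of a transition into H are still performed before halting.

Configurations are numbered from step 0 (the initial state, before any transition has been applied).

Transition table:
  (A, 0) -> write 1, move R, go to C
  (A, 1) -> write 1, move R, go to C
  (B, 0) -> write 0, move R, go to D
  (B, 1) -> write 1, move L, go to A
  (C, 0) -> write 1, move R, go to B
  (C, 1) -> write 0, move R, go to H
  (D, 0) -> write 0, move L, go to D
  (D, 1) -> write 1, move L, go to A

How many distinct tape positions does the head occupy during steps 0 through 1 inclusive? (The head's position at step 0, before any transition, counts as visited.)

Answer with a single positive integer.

Answer: 2

Derivation:
Step 1: in state A at pos 0, read 0 -> (A,0)->write 1,move R,goto C. Now: state=C, head=1, tape[-1..2]=0100 (head:   ^)
Head positions at steps 0..1: starting at 0, distinct positions visited = {0, 1} -> 2 position(s)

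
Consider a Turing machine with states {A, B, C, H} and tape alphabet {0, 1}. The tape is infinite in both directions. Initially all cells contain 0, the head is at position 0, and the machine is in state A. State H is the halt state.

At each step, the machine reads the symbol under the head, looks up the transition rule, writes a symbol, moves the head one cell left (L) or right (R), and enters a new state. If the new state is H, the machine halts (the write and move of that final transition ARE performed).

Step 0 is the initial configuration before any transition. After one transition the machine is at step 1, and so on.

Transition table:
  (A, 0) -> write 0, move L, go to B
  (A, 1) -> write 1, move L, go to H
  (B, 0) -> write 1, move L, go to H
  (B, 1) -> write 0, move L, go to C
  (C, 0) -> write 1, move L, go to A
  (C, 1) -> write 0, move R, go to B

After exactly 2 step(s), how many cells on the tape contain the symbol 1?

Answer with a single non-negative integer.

Answer: 1

Derivation:
Step 1: in state A at pos 0, read 0 -> (A,0)->write 0,move L,goto B. Now: state=B, head=-1, tape[-2..1]=0000 (head:  ^)
Step 2: in state B at pos -1, read 0 -> (B,0)->write 1,move L,goto H. Now: state=H, head=-2, tape[-3..1]=00100 (head:  ^)
Cells containing 1 after step 2: {-1} -> 1 cell(s)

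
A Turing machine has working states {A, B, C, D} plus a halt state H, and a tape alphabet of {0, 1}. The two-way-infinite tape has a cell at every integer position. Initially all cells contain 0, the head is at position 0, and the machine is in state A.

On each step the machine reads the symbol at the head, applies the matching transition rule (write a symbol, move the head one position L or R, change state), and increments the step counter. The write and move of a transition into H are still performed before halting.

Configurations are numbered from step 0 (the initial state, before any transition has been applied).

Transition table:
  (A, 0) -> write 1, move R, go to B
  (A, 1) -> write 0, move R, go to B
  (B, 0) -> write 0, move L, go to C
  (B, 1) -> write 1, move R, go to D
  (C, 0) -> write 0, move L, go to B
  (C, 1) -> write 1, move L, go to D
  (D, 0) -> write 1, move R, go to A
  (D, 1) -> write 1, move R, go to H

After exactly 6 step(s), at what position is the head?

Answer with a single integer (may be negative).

Step 1: in state A at pos 0, read 0 -> (A,0)->write 1,move R,goto B. Now: state=B, head=1, tape[-1..2]=0100 (head:   ^)
Step 2: in state B at pos 1, read 0 -> (B,0)->write 0,move L,goto C. Now: state=C, head=0, tape[-1..2]=0100 (head:  ^)
Step 3: in state C at pos 0, read 1 -> (C,1)->write 1,move L,goto D. Now: state=D, head=-1, tape[-2..2]=00100 (head:  ^)
Step 4: in state D at pos -1, read 0 -> (D,0)->write 1,move R,goto A. Now: state=A, head=0, tape[-2..2]=01100 (head:   ^)
Step 5: in state A at pos 0, read 1 -> (A,1)->write 0,move R,goto B. Now: state=B, head=1, tape[-2..2]=01000 (head:    ^)
Step 6: in state B at pos 1, read 0 -> (B,0)->write 0,move L,goto C. Now: state=C, head=0, tape[-2..2]=01000 (head:   ^)

Answer: 0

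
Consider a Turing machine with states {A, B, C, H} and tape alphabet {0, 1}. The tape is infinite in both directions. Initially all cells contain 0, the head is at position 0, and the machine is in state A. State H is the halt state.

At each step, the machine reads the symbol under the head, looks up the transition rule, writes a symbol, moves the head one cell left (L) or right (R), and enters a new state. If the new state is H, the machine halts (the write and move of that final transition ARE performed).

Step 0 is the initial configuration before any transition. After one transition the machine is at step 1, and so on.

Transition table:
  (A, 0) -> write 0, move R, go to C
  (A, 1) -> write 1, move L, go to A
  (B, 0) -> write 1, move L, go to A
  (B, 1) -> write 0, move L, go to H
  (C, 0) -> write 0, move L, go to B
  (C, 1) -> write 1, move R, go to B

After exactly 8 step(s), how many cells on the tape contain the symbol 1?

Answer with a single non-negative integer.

Step 1: in state A at pos 0, read 0 -> (A,0)->write 0,move R,goto C. Now: state=C, head=1, tape[-1..2]=0000 (head:   ^)
Step 2: in state C at pos 1, read 0 -> (C,0)->write 0,move L,goto B. Now: state=B, head=0, tape[-1..2]=0000 (head:  ^)
Step 3: in state B at pos 0, read 0 -> (B,0)->write 1,move L,goto A. Now: state=A, head=-1, tape[-2..2]=00100 (head:  ^)
Step 4: in state A at pos -1, read 0 -> (A,0)->write 0,move R,goto C. Now: state=C, head=0, tape[-2..2]=00100 (head:   ^)
Step 5: in state C at pos 0, read 1 -> (C,1)->write 1,move R,goto B. Now: state=B, head=1, tape[-2..2]=00100 (head:    ^)
Step 6: in state B at pos 1, read 0 -> (B,0)->write 1,move L,goto A. Now: state=A, head=0, tape[-2..2]=00110 (head:   ^)
Step 7: in state A at pos 0, read 1 -> (A,1)->write 1,move L,goto A. Now: state=A, head=-1, tape[-2..2]=00110 (head:  ^)
Step 8: in state A at pos -1, read 0 -> (A,0)->write 0,move R,goto C. Now: state=C, head=0, tape[-2..2]=00110 (head:   ^)
Cells containing 1 after step 8: {0, 1} -> 2 cell(s)

Answer: 2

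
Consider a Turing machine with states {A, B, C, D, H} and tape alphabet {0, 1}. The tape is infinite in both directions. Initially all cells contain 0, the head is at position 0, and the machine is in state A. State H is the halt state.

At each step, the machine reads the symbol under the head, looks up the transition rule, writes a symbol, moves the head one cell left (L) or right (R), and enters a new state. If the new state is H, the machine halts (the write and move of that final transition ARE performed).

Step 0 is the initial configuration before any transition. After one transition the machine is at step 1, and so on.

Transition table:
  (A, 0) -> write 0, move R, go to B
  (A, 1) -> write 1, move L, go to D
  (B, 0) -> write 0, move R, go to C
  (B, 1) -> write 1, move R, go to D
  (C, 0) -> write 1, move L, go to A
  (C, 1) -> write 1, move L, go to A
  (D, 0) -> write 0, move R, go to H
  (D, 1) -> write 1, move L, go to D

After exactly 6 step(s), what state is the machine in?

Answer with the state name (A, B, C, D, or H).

Answer: H

Derivation:
Step 1: in state A at pos 0, read 0 -> (A,0)->write 0,move R,goto B. Now: state=B, head=1, tape[-1..2]=0000 (head:   ^)
Step 2: in state B at pos 1, read 0 -> (B,0)->write 0,move R,goto C. Now: state=C, head=2, tape[-1..3]=00000 (head:    ^)
Step 3: in state C at pos 2, read 0 -> (C,0)->write 1,move L,goto A. Now: state=A, head=1, tape[-1..3]=00010 (head:   ^)
Step 4: in state A at pos 1, read 0 -> (A,0)->write 0,move R,goto B. Now: state=B, head=2, tape[-1..3]=00010 (head:    ^)
Step 5: in state B at pos 2, read 1 -> (B,1)->write 1,move R,goto D. Now: state=D, head=3, tape[-1..4]=000100 (head:     ^)
Step 6: in state D at pos 3, read 0 -> (D,0)->write 0,move R,goto H. Now: state=H, head=4, tape[-1..5]=0001000 (head:      ^)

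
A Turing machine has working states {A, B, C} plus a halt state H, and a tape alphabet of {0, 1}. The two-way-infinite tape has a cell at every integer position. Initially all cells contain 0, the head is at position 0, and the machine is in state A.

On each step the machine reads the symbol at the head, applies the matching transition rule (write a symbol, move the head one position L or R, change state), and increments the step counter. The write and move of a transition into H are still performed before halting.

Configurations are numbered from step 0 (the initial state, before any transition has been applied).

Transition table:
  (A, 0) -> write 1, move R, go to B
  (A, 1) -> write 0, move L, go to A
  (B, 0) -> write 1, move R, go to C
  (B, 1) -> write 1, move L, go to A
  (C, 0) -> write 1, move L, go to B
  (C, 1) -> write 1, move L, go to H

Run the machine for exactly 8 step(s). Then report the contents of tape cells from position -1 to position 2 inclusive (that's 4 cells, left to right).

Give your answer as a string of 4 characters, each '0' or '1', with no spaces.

Step 1: in state A at pos 0, read 0 -> (A,0)->write 1,move R,goto B. Now: state=B, head=1, tape[-1..2]=0100 (head:   ^)
Step 2: in state B at pos 1, read 0 -> (B,0)->write 1,move R,goto C. Now: state=C, head=2, tape[-1..3]=01100 (head:    ^)
Step 3: in state C at pos 2, read 0 -> (C,0)->write 1,move L,goto B. Now: state=B, head=1, tape[-1..3]=01110 (head:   ^)
Step 4: in state B at pos 1, read 1 -> (B,1)->write 1,move L,goto A. Now: state=A, head=0, tape[-1..3]=01110 (head:  ^)
Step 5: in state A at pos 0, read 1 -> (A,1)->write 0,move L,goto A. Now: state=A, head=-1, tape[-2..3]=000110 (head:  ^)
Step 6: in state A at pos -1, read 0 -> (A,0)->write 1,move R,goto B. Now: state=B, head=0, tape[-2..3]=010110 (head:   ^)
Step 7: in state B at pos 0, read 0 -> (B,0)->write 1,move R,goto C. Now: state=C, head=1, tape[-2..3]=011110 (head:    ^)
Step 8: in state C at pos 1, read 1 -> (C,1)->write 1,move L,goto H. Now: state=H, head=0, tape[-2..3]=011110 (head:   ^)

Answer: 1111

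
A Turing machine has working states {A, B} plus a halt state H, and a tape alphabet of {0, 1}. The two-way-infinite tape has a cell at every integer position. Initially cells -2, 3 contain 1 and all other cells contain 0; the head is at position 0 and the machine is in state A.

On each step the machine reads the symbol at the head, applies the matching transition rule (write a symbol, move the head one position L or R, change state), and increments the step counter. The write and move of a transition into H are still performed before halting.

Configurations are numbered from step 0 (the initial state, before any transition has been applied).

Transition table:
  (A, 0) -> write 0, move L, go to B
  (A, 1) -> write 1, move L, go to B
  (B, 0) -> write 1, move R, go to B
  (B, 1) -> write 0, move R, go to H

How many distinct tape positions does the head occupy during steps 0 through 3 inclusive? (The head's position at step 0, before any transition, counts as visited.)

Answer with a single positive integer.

Answer: 3

Derivation:
Step 1: in state A at pos 0, read 0 -> (A,0)->write 0,move L,goto B. Now: state=B, head=-1, tape[-3..4]=01000010 (head:   ^)
Step 2: in state B at pos -1, read 0 -> (B,0)->write 1,move R,goto B. Now: state=B, head=0, tape[-3..4]=01100010 (head:    ^)
Step 3: in state B at pos 0, read 0 -> (B,0)->write 1,move R,goto B. Now: state=B, head=1, tape[-3..4]=01110010 (head:     ^)
Head positions at steps 0..3: starting at 0, distinct positions visited = {-1, 0, 1} -> 3 position(s)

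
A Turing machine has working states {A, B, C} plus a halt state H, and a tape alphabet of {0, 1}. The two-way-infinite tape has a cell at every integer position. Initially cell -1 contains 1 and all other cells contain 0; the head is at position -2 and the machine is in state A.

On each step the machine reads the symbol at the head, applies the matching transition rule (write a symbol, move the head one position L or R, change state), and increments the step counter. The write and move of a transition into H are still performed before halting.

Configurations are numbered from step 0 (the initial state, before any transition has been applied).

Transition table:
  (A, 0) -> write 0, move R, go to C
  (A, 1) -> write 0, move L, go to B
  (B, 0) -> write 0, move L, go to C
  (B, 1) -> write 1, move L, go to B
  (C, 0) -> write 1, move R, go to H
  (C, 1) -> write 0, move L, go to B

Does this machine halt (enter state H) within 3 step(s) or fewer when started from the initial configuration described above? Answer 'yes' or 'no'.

Step 1: in state A at pos -2, read 0 -> (A,0)->write 0,move R,goto C. Now: state=C, head=-1, tape[-3..0]=0010 (head:   ^)
Step 2: in state C at pos -1, read 1 -> (C,1)->write 0,move L,goto B. Now: state=B, head=-2, tape[-3..0]=0000 (head:  ^)
Step 3: in state B at pos -2, read 0 -> (B,0)->write 0,move L,goto C. Now: state=C, head=-3, tape[-4..0]=00000 (head:  ^)
After 3 step(s): state = C (not H) -> not halted within 3 -> no

Answer: no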